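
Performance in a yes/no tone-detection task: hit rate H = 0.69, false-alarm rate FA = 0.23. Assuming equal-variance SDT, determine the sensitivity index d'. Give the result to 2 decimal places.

d' = 1.23

Φ⁻¹(H) = Φ⁻¹(0.69) = 0.4959
Φ⁻¹(FA) = Φ⁻¹(0.23) = -0.7388
d' = z(H) − z(FA) = 0.4959 − (-0.7388) = 1.2347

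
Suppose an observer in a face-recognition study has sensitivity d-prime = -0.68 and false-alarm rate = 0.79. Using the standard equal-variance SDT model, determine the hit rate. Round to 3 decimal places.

hit rate = 0.550

z(false-alarm rate) = z(0.79) = 0.8064
z(H) = z(FA) + d' = 0.8064 + (-0.68) = 0.1264
hit rate = Φ(0.1264) = 0.5503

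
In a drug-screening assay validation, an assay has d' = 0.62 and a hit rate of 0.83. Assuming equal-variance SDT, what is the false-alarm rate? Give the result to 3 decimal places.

z(hit rate) = z(0.83) = 0.9542
z(FA) = z(H) − d' = 0.9542 − 0.62 = 0.3342
false-alarm rate = Φ(0.3342) = 0.6309

false-alarm rate = 0.631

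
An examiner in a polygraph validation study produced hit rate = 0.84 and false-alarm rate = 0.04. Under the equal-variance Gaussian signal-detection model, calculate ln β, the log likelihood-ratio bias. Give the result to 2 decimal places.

Φ⁻¹(0.84) = 0.994, Φ⁻¹(0.04) = -1.751
ln β = −½·[z(H)² − z(FA)²] = −0.5 × (0.988 − 3.066) = 1.039

ln β = 1.04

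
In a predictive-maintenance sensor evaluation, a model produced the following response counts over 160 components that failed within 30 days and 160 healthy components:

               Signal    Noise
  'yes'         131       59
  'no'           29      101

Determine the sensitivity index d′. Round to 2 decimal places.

d′ = 1.25

H = 131/160 = 0.8187
FA = 59/160 = 0.3688
z(0.8187) = 0.9104, z(0.3688) = -0.3350
d' = z(H) − z(FA) = 0.9104 − (-0.3350) = 1.2454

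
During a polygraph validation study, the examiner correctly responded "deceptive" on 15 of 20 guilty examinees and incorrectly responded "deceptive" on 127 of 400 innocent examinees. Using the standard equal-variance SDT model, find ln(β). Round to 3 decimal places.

H = 15/20 = 0.7500
FA = 127/400 = 0.3175
Φ⁻¹(0.7500) = 0.6745, Φ⁻¹(0.3175) = -0.4747
ln β = −½·[z(H)² − z(FA)²] = −0.5 × (0.4550 − 0.2253) = -0.11485

ln β = -0.115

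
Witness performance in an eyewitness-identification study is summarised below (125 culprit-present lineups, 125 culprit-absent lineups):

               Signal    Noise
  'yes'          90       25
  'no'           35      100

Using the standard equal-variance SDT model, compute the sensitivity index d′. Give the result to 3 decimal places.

d′ = 1.424

H = 90/125 = 0.7200
FA = 25/125 = 0.2000
Φ⁻¹(H) = 0.5828
Φ⁻¹(FA) = -0.8416
d' = z(H) − z(FA) = 0.5828 − (-0.8416) = 1.4244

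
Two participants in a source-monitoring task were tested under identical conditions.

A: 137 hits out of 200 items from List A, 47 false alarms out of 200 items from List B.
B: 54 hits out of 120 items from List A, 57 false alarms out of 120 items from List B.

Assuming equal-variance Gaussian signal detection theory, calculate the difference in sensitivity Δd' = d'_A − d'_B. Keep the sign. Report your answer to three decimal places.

Δd' = 1.267

A: z(0.6850) = 0.4817, z(0.2350) = -0.7225, d' = 1.2042
B: z(0.4500) = -0.1257, z(0.4750) = -0.0627, d' = -0.0630
Δd' = d'_A − d'_B = 1.2042 − (-0.0630) = 1.2672
A has the higher sensitivity.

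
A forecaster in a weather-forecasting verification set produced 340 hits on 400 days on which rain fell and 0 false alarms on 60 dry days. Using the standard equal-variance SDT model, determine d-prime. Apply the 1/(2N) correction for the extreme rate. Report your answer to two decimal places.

The false-alarm rate is 0/60 = 0, so apply the 1/(2N) correction: FA → 1/(2·60) = 0.00833.
z(H) = z(0.85000) = 1.036
z(FA) = z(0.00833) = -2.394
d' = 1.036 − (-2.394) = 3.430

d-prime = 3.43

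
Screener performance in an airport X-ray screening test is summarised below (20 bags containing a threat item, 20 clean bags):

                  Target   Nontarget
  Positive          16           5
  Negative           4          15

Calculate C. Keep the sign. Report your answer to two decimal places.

C = -0.08

H = 16/20 = 0.8000
FA = 5/20 = 0.2500
z(H) = z(0.8000) = 0.8416
z(FA) = z(0.2500) = -0.6745
c = −½·[z(H) + z(FA)] = −0.5 × (0.8416 + (-0.6745)) = -0.08355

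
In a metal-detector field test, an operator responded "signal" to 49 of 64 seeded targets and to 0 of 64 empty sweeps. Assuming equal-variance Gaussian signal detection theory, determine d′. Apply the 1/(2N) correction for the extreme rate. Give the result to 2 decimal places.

d′ = 3.14

The false-alarm rate is 0/64 = 0, so apply the 1/(2N) correction: FA → 1/(2·64) = 0.00781.
z(H) = z(0.76562) = 0.724
z(FA) = z(0.00781) = -2.418
d' = 0.724 − (-2.418) = 3.142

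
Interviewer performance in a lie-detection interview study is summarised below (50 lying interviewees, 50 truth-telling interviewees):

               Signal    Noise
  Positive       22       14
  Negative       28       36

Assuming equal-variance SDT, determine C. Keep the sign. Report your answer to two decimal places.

C = 0.37

H = 22/50 = 0.4400
FA = 14/50 = 0.2800
z(0.4400) = -0.151, z(0.2800) = -0.583
c = −½·[z(H) + z(FA)] = −0.5 × (-0.151 + (-0.583)) = 0.367
c > 0: the interviewer has a conservative response bias.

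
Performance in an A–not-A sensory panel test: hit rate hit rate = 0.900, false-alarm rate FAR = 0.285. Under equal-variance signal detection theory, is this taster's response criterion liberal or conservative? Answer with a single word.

liberal

z(H) = 1.282, z(FA) = -0.568
c = −½·(z(H) + z(FA)) = -0.357
c < 0 → liberal criterion (biased toward responding “yes”).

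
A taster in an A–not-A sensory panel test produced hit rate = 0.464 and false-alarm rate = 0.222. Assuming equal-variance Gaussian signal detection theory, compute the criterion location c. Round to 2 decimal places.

Φ⁻¹(H) = Φ⁻¹(0.464) = -0.0904
Φ⁻¹(FA) = Φ⁻¹(0.222) = -0.7655
c = −½·[z(H) + z(FA)] = −0.5 × (-0.0904 + (-0.7655)) = 0.42795

c = 0.43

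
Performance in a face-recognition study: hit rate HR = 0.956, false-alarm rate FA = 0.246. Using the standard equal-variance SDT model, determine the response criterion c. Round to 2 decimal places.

z(0.956) = 1.706, z(0.246) = -0.687
c = −½·[z(H) + z(FA)] = −0.5 × (1.706 + (-0.687)) = -0.5095

c = -0.51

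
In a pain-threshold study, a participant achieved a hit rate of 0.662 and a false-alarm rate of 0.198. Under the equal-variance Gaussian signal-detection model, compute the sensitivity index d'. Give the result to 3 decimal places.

Φ⁻¹(H) = Φ⁻¹(0.662) = 0.4179
Φ⁻¹(FA) = Φ⁻¹(0.198) = -0.8488
d' = z(H) − z(FA) = 0.4179 − (-0.8488) = 1.2667

d' = 1.267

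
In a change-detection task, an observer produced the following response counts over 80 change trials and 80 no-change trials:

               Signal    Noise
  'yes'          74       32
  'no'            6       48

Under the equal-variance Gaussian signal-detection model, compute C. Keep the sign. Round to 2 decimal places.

C = -0.59

H = 74/80 = 0.9250
FA = 32/80 = 0.4000
z(H) = 1.4395
z(FA) = -0.2533
c = −½·[z(H) + z(FA)] = −0.5 × (1.4395 + (-0.2533)) = -0.5931
c < 0: the observer has a liberal response bias.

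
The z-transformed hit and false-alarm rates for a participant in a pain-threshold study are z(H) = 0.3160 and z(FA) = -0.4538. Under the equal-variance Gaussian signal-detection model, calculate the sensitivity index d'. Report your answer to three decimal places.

d' = 0.770

d' = z(H) − z(FA) = 0.3160 − (-0.4538) = 0.7698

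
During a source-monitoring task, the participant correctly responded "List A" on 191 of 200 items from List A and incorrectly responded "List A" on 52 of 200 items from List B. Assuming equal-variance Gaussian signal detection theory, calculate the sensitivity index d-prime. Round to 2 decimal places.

d-prime = 2.34

H = 191/200 = 0.9550
FA = 52/200 = 0.2600
z(H) = 1.6954
z(FA) = -0.6433
d' = z(H) − z(FA) = 1.6954 − (-0.6433) = 2.3387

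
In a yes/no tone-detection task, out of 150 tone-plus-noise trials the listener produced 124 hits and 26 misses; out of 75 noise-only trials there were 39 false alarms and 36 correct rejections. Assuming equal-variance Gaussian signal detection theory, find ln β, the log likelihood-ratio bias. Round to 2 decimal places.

H = 124/150 = 0.8267
FA = 39/75 = 0.5200
z(H) = z(0.8267) = 0.941
z(FA) = z(0.5200) = 0.050
ln β = −½·[z(H)² − z(FA)²] = −0.5 × (0.885 − 0.003) = -0.441

ln β = -0.44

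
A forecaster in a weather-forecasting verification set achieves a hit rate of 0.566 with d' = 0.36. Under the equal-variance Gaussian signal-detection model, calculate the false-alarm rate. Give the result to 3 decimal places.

false-alarm rate = 0.423

z(hit rate) = z(0.566) = 0.1662
z(FA) = z(H) − d' = 0.1662 − 0.36 = -0.1938
false-alarm rate = Φ(-0.1938) = 0.4232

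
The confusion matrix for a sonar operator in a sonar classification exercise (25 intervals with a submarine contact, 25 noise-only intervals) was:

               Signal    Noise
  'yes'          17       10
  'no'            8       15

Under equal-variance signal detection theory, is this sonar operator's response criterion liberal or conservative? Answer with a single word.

liberal

z(H) = 0.468, z(FA) = -0.253
c = −½·(z(H) + z(FA)) = -0.1075
c < 0 → liberal criterion (biased toward responding “yes”).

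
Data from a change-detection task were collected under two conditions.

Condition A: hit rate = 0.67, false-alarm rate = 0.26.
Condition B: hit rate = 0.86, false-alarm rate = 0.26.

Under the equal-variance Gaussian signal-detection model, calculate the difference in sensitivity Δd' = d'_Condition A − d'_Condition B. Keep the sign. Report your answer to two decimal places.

Δd' = -0.64

Condition A: z(0.67) = 0.440, z(0.26) = -0.643, d' = 1.083
Condition B: z(0.86) = 1.080, z(0.26) = -0.643, d' = 1.723
Δd' = d'_Condition A − d'_Condition B = 1.083 − 1.723 = -0.640
Condition B has the higher sensitivity.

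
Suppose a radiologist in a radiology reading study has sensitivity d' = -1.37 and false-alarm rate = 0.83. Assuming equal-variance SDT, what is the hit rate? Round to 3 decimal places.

z(false-alarm rate) = z(0.83) = 0.9542
z(H) = z(FA) + d' = 0.9542 + (-1.37) = -0.4158
hit rate = Φ(-0.4158) = 0.3388

hit rate = 0.339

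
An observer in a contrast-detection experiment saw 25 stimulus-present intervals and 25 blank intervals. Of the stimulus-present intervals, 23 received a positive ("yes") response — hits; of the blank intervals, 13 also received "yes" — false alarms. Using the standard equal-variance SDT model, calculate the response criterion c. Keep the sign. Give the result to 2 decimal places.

c = -0.73

H = 23/25 = 0.9200
FA = 13/25 = 0.5200
Φ⁻¹(0.9200) = 1.4051, Φ⁻¹(0.5200) = 0.0502
c = −½·[z(H) + z(FA)] = −0.5 × (1.4051 + 0.0502) = -0.72765
c < 0: the observer has a liberal response bias.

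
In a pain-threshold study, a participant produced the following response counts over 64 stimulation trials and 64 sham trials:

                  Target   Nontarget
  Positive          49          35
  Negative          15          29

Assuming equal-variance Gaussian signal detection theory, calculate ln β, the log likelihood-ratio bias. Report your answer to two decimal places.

H = 49/64 = 0.7656
FA = 35/64 = 0.5469
z(H) = z(0.7656) = 0.724
z(FA) = z(0.5469) = 0.118
ln β = −½·[z(H)² − z(FA)²] = −0.5 × (0.524 − 0.014) = -0.255

ln β = -0.26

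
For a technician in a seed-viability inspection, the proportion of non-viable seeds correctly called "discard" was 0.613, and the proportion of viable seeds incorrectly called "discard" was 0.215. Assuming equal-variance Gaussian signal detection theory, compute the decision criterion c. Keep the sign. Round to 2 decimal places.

Φ⁻¹(0.613) = 0.287, Φ⁻¹(0.215) = -0.789
c = −½·[z(H) + z(FA)] = −0.5 × (0.287 + (-0.789)) = 0.251
c > 0: the technician has a conservative response bias.

c = 0.25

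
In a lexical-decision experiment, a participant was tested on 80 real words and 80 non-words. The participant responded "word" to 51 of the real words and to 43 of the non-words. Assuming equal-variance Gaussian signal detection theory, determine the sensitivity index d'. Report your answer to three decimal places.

d' = 0.258

H = 51/80 = 0.6375
FA = 43/80 = 0.5375
z(H) = 0.3518
z(FA) = 0.0941
d' = z(H) − z(FA) = 0.3518 − 0.0941 = 0.2577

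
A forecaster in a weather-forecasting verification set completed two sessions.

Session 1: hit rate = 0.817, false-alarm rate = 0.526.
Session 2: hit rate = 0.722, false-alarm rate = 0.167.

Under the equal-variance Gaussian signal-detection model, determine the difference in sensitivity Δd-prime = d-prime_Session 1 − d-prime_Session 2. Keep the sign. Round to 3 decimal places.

Session 1: z(0.817) = 0.9040, z(0.526) = 0.0652, d' = 0.8388
Session 2: z(0.722) = 0.5888, z(0.167) = -0.9661, d' = 1.5549
Δd' = d'_Session 1 − d'_Session 2 = 0.8388 − 1.5549 = -0.7161
Session 2 has the higher sensitivity.

Δd-prime = -0.716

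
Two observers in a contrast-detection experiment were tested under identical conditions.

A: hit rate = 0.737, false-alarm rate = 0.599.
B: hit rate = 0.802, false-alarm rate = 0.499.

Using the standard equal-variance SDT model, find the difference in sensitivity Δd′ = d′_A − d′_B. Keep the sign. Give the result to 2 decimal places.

A: z(0.737) = 0.634, z(0.599) = 0.251, d' = 0.383
B: z(0.802) = 0.849, z(0.499) = -0.003, d' = 0.852
Δd' = d'_A − d'_B = 0.383 − 0.852 = -0.469
B has the higher sensitivity.

Δd′ = -0.47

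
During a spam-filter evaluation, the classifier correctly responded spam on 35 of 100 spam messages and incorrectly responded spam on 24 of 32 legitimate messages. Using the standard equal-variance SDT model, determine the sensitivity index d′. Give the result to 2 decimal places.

H = 35/100 = 0.3500
FA = 24/32 = 0.7500
z(H) = -0.3853
z(FA) = 0.6745
d' = z(H) − z(FA) = -0.3853 − 0.6745 = -1.0598

d′ = -1.06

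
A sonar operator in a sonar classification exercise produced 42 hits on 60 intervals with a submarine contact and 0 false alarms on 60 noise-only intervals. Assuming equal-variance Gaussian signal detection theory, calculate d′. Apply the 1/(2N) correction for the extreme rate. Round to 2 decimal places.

The false-alarm rate is 0/60 = 0, so apply the 1/(2N) correction: FA → 1/(2·60) = 0.00833.
z(H) = z(0.70000) = 0.524
z(FA) = z(0.00833) = -2.394
d' = 0.524 − (-2.394) = 2.918

d′ = 2.92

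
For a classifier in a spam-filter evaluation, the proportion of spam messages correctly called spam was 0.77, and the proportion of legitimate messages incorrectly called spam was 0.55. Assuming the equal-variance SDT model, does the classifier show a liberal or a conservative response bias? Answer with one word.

liberal

z(H) = 0.739, z(FA) = 0.126
c = −½·(z(H) + z(FA)) = -0.4325
c < 0 → liberal criterion (biased toward responding “yes”).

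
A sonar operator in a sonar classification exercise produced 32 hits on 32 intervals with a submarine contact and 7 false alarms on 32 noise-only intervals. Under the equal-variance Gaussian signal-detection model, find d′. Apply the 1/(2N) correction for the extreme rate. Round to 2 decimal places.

d′ = 2.93

The hit rate is 32/32 = 1, so apply the 1/(2N) correction: H → 1 − 1/(2·32) = 0.98438.
z(H) = z(0.98438) = 2.154
z(FA) = z(0.21875) = -0.776
d' = 2.154 − (-0.776) = 2.930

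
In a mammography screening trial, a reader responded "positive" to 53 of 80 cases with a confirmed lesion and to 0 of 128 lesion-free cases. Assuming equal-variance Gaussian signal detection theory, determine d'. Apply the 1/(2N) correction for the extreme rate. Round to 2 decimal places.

d' = 3.08

The false-alarm rate is 0/128 = 0, so apply the 1/(2N) correction: FA → 1/(2·128) = 0.00391.
z(H) = z(0.66250) = 0.419
z(FA) = z(0.00391) = -2.660
d' = 0.419 − (-2.660) = 3.079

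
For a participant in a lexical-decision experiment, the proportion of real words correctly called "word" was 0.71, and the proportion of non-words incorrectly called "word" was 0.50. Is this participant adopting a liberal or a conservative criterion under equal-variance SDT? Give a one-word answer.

liberal

z(H) = 0.553, z(FA) = 0.000
c = −½·(z(H) + z(FA)) = -0.2765
c < 0 → liberal criterion (biased toward responding “yes”).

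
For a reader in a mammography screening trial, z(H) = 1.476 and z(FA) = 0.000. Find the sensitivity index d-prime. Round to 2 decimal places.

d-prime = 1.48

d' = z(H) − z(FA) = 1.476 − 0.000 = 1.476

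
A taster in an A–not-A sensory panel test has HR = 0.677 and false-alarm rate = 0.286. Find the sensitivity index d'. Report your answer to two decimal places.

d' = 1.02

Φ⁻¹(H) = Φ⁻¹(0.677) = 0.459
Φ⁻¹(FA) = Φ⁻¹(0.286) = -0.565
d' = z(H) − z(FA) = 0.459 − (-0.565) = 1.024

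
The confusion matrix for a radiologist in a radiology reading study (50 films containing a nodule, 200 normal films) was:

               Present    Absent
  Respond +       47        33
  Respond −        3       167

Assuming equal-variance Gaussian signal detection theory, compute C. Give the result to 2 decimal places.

C = -0.29

H = 47/50 = 0.9400
FA = 33/200 = 0.1650
z(0.9400) = 1.5548, z(0.1650) = -0.9741
c = −½·[z(H) + z(FA)] = −0.5 × (1.5548 + (-0.9741)) = -0.29035
c < 0: the radiologist has a liberal response bias.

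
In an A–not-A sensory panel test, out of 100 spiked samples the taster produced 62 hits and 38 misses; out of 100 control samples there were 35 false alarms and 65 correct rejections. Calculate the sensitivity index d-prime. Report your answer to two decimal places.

H = 62/100 = 0.6200
FA = 35/100 = 0.3500
Φ⁻¹(H) = Φ⁻¹(0.6200) = 0.305
Φ⁻¹(FA) = Φ⁻¹(0.3500) = -0.385
d' = z(H) − z(FA) = 0.305 − (-0.385) = 0.690

d-prime = 0.69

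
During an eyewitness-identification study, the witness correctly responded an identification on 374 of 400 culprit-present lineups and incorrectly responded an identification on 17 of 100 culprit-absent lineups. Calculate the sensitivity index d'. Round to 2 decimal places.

H = 374/400 = 0.9350
FA = 17/100 = 0.1700
Φ⁻¹(H) = Φ⁻¹(0.9350) = 1.5141
Φ⁻¹(FA) = Φ⁻¹(0.1700) = -0.9542
d' = z(H) − z(FA) = 1.5141 − (-0.9542) = 2.4683

d' = 2.47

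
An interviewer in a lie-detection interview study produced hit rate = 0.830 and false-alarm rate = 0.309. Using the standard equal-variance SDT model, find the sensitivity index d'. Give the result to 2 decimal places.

d' = 1.45

z(H) = z(0.830) = 0.9542
z(FA) = z(0.309) = -0.4987
d' = z(H) − z(FA) = 0.9542 − (-0.4987) = 1.4529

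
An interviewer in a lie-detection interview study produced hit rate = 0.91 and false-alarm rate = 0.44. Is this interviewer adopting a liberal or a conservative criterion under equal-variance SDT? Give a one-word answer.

liberal

z(H) = 1.341, z(FA) = -0.151
c = −½·(z(H) + z(FA)) = -0.595
c < 0 → liberal criterion (biased toward responding “yes”).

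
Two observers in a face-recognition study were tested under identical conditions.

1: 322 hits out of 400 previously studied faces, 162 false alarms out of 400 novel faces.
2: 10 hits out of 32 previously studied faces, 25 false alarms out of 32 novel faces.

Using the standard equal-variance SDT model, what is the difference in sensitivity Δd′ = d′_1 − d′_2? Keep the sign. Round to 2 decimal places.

1: z(0.8050) = 0.860, z(0.4050) = -0.240, d' = 1.100
2: z(0.3125) = -0.489, z(0.7812) = 0.776, d' = -1.265
Δd' = d'_1 − d'_2 = 1.100 − (-1.265) = 2.365
1 has the higher sensitivity.

Δd′ = 2.37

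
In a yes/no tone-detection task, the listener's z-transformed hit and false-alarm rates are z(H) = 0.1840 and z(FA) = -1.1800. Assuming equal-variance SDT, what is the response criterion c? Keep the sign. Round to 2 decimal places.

c = −½·[z(H) + z(FA)] = −½·(0.1840 + (-1.1800)) = 0.4980

c = 0.50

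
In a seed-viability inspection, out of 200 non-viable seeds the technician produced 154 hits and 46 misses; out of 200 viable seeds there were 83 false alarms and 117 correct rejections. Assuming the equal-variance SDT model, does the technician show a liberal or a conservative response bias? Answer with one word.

liberal

z(H) = 0.739, z(FA) = -0.215
c = −½·(z(H) + z(FA)) = -0.262
c < 0 → liberal criterion (biased toward responding “yes”).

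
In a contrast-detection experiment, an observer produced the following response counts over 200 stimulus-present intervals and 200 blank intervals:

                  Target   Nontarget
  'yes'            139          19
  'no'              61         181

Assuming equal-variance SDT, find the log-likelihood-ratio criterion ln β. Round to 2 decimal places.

ln β = 0.73

H = 139/200 = 0.6950
FA = 19/200 = 0.0950
z(H) = z(0.6950) = 0.510
z(FA) = z(0.0950) = -1.311
ln β = −½·[z(H)² − z(FA)²] = −0.5 × (0.260 − 1.719) = 0.7295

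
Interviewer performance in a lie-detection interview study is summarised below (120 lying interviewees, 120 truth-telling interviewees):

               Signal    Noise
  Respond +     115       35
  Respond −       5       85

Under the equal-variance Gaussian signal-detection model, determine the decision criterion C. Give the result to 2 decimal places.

H = 115/120 = 0.9583
FA = 35/120 = 0.2917
z(H) = 1.7313
z(FA) = -0.5484
c = −½·[z(H) + z(FA)] = −0.5 × (1.7313 + (-0.5484)) = -0.59145

C = -0.59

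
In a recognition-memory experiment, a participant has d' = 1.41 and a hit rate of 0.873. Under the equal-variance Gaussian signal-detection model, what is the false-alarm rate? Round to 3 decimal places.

false-alarm rate = 0.394

z(hit rate) = z(0.873) = 1.1407
z(FA) = z(H) − d' = 1.1407 − 1.41 = -0.2693
false-alarm rate = Φ(-0.2693) = 0.3938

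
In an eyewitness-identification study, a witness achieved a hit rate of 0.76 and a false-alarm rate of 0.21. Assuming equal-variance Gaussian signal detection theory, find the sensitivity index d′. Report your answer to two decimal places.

d′ = 1.51

z(H) = z(0.76) = 0.706
z(FA) = z(0.21) = -0.806
d' = z(H) − z(FA) = 0.706 − (-0.806) = 1.512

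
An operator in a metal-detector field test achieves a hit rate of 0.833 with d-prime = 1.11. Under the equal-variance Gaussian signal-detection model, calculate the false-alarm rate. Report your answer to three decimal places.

false-alarm rate = 0.443

z(hit rate) = z(0.833) = 0.9661
z(FA) = z(H) − d' = 0.9661 − 1.11 = -0.1439
false-alarm rate = Φ(-0.1439) = 0.4428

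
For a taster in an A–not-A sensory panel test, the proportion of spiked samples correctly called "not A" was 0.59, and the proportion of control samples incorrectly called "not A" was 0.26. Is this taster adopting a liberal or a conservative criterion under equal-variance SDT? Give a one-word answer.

conservative

z(H) = 0.228, z(FA) = -0.643
c = −½·(z(H) + z(FA)) = 0.2075
c > 0 → conservative criterion (biased toward responding “no”).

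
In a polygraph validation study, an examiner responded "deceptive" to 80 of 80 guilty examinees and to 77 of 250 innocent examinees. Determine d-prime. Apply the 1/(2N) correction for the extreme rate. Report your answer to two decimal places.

The hit rate is 80/80 = 1, so apply the 1/(2N) correction: H → 1 − 1/(2·80) = 0.99375.
z(H) = z(0.99375) = 2.498
z(FA) = z(0.30800) = -0.502
d' = 2.498 − (-0.502) = 3.000

d-prime = 3.00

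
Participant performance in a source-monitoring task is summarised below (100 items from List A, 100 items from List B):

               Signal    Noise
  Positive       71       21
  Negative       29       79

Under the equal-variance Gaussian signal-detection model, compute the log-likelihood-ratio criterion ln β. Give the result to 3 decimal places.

ln β = 0.172

H = 71/100 = 0.7100
FA = 21/100 = 0.2100
Φ⁻¹(H) = Φ⁻¹(0.7100) = 0.5534
Φ⁻¹(FA) = Φ⁻¹(0.2100) = -0.8064
ln β = −½·[z(H)² − z(FA)²] = −0.5 × (0.3063 − 0.6503) = 0.1720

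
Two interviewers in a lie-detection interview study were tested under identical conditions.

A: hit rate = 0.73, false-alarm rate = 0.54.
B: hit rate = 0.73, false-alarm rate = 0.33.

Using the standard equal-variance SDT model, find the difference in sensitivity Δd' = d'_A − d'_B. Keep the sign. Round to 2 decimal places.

A: z(0.73) = 0.613, z(0.54) = 0.100, d' = 0.513
B: z(0.73) = 0.613, z(0.33) = -0.440, d' = 1.053
Δd' = d'_A − d'_B = 0.513 − 1.053 = -0.540
B has the higher sensitivity.

Δd' = -0.54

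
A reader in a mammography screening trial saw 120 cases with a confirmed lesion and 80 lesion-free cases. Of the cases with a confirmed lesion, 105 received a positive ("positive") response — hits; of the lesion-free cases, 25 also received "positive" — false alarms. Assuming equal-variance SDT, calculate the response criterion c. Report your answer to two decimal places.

c = -0.33

H = 105/120 = 0.8750
FA = 25/80 = 0.3125
Φ⁻¹(0.8750) = 1.150, Φ⁻¹(0.3125) = -0.489
c = −½·[z(H) + z(FA)] = −0.5 × (1.150 + (-0.489)) = -0.3305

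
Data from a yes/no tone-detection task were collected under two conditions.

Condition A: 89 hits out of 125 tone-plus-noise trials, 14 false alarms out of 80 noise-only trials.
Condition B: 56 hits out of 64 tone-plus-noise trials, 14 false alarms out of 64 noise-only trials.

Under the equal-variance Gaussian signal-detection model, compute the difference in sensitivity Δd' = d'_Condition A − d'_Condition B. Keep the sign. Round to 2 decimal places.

Δd' = -0.43

Condition A: z(0.7120) = 0.559, z(0.1750) = -0.935, d' = 1.494
Condition B: z(0.8750) = 1.150, z(0.2188) = -0.776, d' = 1.926
Δd' = d'_Condition A − d'_Condition B = 1.494 − 1.926 = -0.432
Condition B has the higher sensitivity.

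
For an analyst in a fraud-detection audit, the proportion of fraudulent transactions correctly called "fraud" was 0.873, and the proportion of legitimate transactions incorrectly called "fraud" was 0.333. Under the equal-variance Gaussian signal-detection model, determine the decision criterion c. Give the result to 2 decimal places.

z(H) = 1.141
z(FA) = -0.432
c = −½·[z(H) + z(FA)] = −0.5 × (1.141 + (-0.432)) = -0.3545

c = -0.35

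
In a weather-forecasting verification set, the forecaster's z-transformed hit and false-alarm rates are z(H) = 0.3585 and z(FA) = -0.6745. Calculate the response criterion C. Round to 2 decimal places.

C = 0.16

c = −½·[z(H) + z(FA)] = −½·(0.3585 + (-0.6745)) = 0.1580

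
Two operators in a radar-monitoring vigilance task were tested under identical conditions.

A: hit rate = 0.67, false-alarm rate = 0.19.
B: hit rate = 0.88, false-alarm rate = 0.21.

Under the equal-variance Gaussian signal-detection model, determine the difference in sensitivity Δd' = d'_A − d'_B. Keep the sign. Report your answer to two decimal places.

Δd' = -0.66

A: z(0.67) = 0.440, z(0.19) = -0.878, d' = 1.318
B: z(0.88) = 1.175, z(0.21) = -0.806, d' = 1.981
Δd' = d'_A − d'_B = 1.318 − 1.981 = -0.663
B has the higher sensitivity.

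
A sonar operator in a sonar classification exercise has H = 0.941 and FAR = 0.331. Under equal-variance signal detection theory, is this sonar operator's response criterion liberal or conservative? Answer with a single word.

z(H) = 1.563, z(FA) = -0.437
c = −½·(z(H) + z(FA)) = -0.563
c < 0 → liberal criterion (biased toward responding “yes”).

liberal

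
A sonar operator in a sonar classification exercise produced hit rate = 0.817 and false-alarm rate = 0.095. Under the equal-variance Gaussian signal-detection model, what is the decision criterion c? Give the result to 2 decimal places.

z(0.817) = 0.9040, z(0.095) = -1.3106
c = −½·[z(H) + z(FA)] = −0.5 × (0.9040 + (-1.3106)) = 0.2033

c = 0.20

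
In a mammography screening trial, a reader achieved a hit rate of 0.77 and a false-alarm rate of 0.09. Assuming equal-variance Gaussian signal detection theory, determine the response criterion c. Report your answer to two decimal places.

c = 0.30

z(H) = z(0.77) = 0.7388
z(FA) = z(0.09) = -1.3408
c = −½·[z(H) + z(FA)] = −0.5 × (0.7388 + (-1.3408)) = 0.3010
c > 0: the reader has a conservative response bias.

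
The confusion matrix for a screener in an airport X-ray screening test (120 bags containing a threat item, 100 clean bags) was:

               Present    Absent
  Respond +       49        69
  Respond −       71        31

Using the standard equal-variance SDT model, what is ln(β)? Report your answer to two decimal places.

H = 49/120 = 0.4083
FA = 69/100 = 0.6900
z(H) = -0.232
z(FA) = 0.496
ln β = −½·[z(H)² − z(FA)²] = −0.5 × (0.054 − 0.246) = 0.096

ln β = 0.10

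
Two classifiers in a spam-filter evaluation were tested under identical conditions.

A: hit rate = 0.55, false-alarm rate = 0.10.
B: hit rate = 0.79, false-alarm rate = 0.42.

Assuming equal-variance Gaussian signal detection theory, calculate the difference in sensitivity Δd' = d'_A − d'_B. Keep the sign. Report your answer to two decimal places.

A: z(0.55) = 0.126, z(0.10) = -1.282, d' = 1.408
B: z(0.79) = 0.806, z(0.42) = -0.202, d' = 1.008
Δd' = d'_A − d'_B = 1.408 − 1.008 = 0.400
A has the higher sensitivity.

Δd' = 0.40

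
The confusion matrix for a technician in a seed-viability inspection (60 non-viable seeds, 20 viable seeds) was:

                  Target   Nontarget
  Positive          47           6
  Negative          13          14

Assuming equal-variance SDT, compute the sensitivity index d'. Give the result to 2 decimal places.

H = 47/60 = 0.7833
FA = 6/20 = 0.3000
Φ⁻¹(H) = Φ⁻¹(0.7833) = 0.7834
Φ⁻¹(FA) = Φ⁻¹(0.3000) = -0.5244
d' = z(H) − z(FA) = 0.7834 − (-0.5244) = 1.3078

d' = 1.31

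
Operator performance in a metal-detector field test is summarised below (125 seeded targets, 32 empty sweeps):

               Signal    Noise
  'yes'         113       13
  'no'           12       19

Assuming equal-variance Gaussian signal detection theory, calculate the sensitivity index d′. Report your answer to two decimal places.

H = 113/125 = 0.9040
FA = 13/32 = 0.4062
z(0.9040) = 1.305, z(0.4062) = -0.237
d' = z(H) − z(FA) = 1.305 − (-0.237) = 1.542

d′ = 1.54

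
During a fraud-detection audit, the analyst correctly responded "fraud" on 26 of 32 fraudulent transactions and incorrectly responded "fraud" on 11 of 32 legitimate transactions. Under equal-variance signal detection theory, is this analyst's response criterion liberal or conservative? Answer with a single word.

liberal

z(H) = 0.887, z(FA) = -0.402
c = −½·(z(H) + z(FA)) = -0.2425
c < 0 → liberal criterion (biased toward responding “yes”).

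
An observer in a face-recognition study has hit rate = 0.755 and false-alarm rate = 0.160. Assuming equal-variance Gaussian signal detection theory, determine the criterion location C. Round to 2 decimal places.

z(0.755) = 0.6903, z(0.160) = -0.9945
c = −½·[z(H) + z(FA)] = −0.5 × (0.6903 + (-0.9945)) = 0.1521
c > 0: the observer has a conservative response bias.

C = 0.15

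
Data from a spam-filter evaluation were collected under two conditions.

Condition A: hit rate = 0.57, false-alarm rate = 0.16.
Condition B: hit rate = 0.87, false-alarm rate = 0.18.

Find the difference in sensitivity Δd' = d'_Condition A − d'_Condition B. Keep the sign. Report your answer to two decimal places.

Condition A: z(0.57) = 0.176, z(0.16) = -0.994, d' = 1.170
Condition B: z(0.87) = 1.126, z(0.18) = -0.915, d' = 2.041
Δd' = d'_Condition A − d'_Condition B = 1.170 − 2.041 = -0.871
Condition B has the higher sensitivity.

Δd' = -0.87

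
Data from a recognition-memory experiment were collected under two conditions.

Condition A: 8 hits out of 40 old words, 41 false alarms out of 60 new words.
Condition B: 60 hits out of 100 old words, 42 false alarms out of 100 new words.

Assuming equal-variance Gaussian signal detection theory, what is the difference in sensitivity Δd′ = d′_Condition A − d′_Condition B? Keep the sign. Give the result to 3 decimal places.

Δd′ = -1.774

Condition A: z(0.2000) = -0.8416, z(0.6833) = 0.4769, d' = -1.3185
Condition B: z(0.6000) = 0.2533, z(0.4200) = -0.2019, d' = 0.4552
Δd' = d'_Condition A − d'_Condition B = -1.3185 − 0.4552 = -1.7737
Condition B has the higher sensitivity.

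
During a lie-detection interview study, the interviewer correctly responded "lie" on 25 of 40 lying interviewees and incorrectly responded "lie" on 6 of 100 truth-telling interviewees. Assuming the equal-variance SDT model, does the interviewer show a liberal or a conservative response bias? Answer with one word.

z(H) = 0.319, z(FA) = -1.555
c = −½·(z(H) + z(FA)) = 0.618
c > 0 → conservative criterion (biased toward responding “no”).

conservative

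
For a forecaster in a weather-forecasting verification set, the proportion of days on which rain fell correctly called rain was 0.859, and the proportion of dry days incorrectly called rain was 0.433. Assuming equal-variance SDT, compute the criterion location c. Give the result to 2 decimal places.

c = -0.45

Φ⁻¹(0.859) = 1.076, Φ⁻¹(0.433) = -0.169
c = −½·[z(H) + z(FA)] = −0.5 × (1.076 + (-0.169)) = -0.4535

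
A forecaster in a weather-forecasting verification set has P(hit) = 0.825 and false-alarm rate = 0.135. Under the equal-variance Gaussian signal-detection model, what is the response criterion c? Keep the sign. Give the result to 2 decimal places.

c = 0.08

Φ⁻¹(0.825) = 0.935, Φ⁻¹(0.135) = -1.103
c = −½·[z(H) + z(FA)] = −0.5 × (0.935 + (-1.103)) = 0.084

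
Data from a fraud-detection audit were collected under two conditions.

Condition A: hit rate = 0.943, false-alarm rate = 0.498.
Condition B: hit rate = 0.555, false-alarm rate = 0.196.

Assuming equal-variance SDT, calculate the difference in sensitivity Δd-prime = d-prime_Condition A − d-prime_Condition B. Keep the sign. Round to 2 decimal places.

Δd-prime = 0.59

Condition A: z(0.943) = 1.580, z(0.498) = -0.005, d' = 1.585
Condition B: z(0.555) = 0.138, z(0.196) = -0.856, d' = 0.994
Δd' = d'_Condition A − d'_Condition B = 1.585 − 0.994 = 0.591
Condition A has the higher sensitivity.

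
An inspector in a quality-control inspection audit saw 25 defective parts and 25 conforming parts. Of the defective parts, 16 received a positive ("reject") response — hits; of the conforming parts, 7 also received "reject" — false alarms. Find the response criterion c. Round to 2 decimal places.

c = 0.11

H = 16/25 = 0.6400
FA = 7/25 = 0.2800
z(H) = z(0.6400) = 0.358
z(FA) = z(0.2800) = -0.583
c = −½·[z(H) + z(FA)] = −0.5 × (0.358 + (-0.583)) = 0.1125
c > 0: the inspector has a conservative response bias.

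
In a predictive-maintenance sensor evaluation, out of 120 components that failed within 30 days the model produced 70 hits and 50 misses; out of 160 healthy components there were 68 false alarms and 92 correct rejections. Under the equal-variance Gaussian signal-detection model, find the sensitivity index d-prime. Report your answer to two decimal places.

H = 70/120 = 0.5833
FA = 68/160 = 0.4250
z(0.5833) = 0.2103, z(0.4250) = -0.1891
d' = z(H) − z(FA) = 0.2103 − (-0.1891) = 0.3994

d-prime = 0.40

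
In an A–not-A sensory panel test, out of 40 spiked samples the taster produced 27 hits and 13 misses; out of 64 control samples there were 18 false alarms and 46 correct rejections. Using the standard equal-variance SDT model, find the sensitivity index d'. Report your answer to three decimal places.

d' = 1.033

H = 27/40 = 0.6750
FA = 18/64 = 0.2812
z(H) = z(0.6750) = 0.4538
z(FA) = z(0.2812) = -0.5793
d' = z(H) − z(FA) = 0.4538 − (-0.5793) = 1.0331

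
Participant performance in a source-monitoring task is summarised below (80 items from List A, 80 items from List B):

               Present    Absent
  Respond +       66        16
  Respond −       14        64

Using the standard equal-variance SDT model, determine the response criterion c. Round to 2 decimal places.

c = -0.05

H = 66/80 = 0.8250
FA = 16/80 = 0.2000
z(0.8250) = 0.935, z(0.2000) = -0.842
c = −½·[z(H) + z(FA)] = −0.5 × (0.935 + (-0.842)) = -0.0465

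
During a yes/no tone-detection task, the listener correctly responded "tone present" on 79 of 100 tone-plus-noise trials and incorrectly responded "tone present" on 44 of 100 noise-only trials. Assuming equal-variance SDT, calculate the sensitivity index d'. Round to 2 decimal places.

d' = 0.96

H = 79/100 = 0.7900
FA = 44/100 = 0.4400
Φ⁻¹(H) = Φ⁻¹(0.7900) = 0.806
Φ⁻¹(FA) = Φ⁻¹(0.4400) = -0.151
d' = z(H) − z(FA) = 0.806 − (-0.151) = 0.957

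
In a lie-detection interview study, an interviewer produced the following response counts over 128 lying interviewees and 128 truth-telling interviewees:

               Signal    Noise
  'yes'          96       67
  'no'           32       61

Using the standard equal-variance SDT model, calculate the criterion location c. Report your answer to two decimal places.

c = -0.37

H = 96/128 = 0.7500
FA = 67/128 = 0.5234
Φ⁻¹(H) = Φ⁻¹(0.7500) = 0.6745
Φ⁻¹(FA) = Φ⁻¹(0.5234) = 0.0587
c = −½·[z(H) + z(FA)] = −0.5 × (0.6745 + 0.0587) = -0.3666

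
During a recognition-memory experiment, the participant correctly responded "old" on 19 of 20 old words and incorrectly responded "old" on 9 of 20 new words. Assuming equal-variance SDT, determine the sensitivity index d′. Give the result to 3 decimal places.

d′ = 1.771

H = 19/20 = 0.9500
FA = 9/20 = 0.4500
z(H) = z(0.9500) = 1.6449
z(FA) = z(0.4500) = -0.1257
d' = z(H) − z(FA) = 1.6449 − (-0.1257) = 1.7706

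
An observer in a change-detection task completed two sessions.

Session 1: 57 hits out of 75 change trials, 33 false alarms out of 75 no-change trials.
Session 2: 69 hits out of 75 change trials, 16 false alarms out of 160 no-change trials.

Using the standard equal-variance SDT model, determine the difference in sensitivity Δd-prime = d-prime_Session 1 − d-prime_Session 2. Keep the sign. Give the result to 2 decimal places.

Δd-prime = -1.83

Session 1: z(0.7600) = 0.706, z(0.4400) = -0.151, d' = 0.857
Session 2: z(0.9200) = 1.405, z(0.1000) = -1.282, d' = 2.687
Δd' = d'_Session 1 − d'_Session 2 = 0.857 − 2.687 = -1.830
Session 2 has the higher sensitivity.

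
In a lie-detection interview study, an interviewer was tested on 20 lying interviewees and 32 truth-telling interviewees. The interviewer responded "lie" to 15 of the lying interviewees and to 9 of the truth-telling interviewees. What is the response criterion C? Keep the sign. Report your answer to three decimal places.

H = 15/20 = 0.7500
FA = 9/32 = 0.2812
Φ⁻¹(0.7500) = 0.6745, Φ⁻¹(0.2812) = -0.5793
c = −½·[z(H) + z(FA)] = −0.5 × (0.6745 + (-0.5793)) = -0.0476

C = -0.048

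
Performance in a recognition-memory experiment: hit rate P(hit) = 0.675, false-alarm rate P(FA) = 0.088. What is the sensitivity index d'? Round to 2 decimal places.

d' = 1.81

Φ⁻¹(H) = 0.4538
Φ⁻¹(FA) = -1.3532
d' = z(H) − z(FA) = 0.4538 − (-1.3532) = 1.8070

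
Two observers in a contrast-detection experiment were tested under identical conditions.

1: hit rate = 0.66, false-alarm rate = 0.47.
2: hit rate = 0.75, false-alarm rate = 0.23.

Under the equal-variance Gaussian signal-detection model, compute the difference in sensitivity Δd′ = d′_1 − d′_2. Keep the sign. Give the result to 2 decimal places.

Δd′ = -0.93

1: z(0.66) = 0.412, z(0.47) = -0.075, d' = 0.487
2: z(0.75) = 0.674, z(0.23) = -0.739, d' = 1.413
Δd' = d'_1 − d'_2 = 0.487 − 1.413 = -0.926
2 has the higher sensitivity.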